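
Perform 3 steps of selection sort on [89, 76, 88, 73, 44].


Initial: [89, 76, 88, 73, 44]
Step 1: min=44 at 4
  Swap: [44, 76, 88, 73, 89]
Step 2: min=73 at 3
  Swap: [44, 73, 88, 76, 89]
Step 3: min=76 at 3
  Swap: [44, 73, 76, 88, 89]

After 3 steps: [44, 73, 76, 88, 89]


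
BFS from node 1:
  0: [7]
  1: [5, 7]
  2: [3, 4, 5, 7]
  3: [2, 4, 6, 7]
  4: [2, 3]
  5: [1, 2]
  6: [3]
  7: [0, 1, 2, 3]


Visit 1, enqueue [5, 7]
Visit 5, enqueue [2]
Visit 7, enqueue [0, 3]
Visit 2, enqueue [4]
Visit 0, enqueue []
Visit 3, enqueue [6]
Visit 4, enqueue []
Visit 6, enqueue []

BFS order: [1, 5, 7, 2, 0, 3, 4, 6]


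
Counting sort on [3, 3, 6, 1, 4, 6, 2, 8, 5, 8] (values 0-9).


Input: [3, 3, 6, 1, 4, 6, 2, 8, 5, 8]
Counts: [0, 1, 1, 2, 1, 1, 2, 0, 2, 0]

Sorted: [1, 2, 3, 3, 4, 5, 6, 6, 8, 8]


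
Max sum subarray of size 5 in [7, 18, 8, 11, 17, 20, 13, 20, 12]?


[0:5]: 61
[1:6]: 74
[2:7]: 69
[3:8]: 81
[4:9]: 82

Max: 82 at [4:9]


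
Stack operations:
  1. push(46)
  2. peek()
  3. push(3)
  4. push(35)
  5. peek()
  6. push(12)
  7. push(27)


push(46) -> [46]
peek()->46
push(3) -> [46, 3]
push(35) -> [46, 3, 35]
peek()->35
push(12) -> [46, 3, 35, 12]
push(27) -> [46, 3, 35, 12, 27]

Final stack: [46, 3, 35, 12, 27]


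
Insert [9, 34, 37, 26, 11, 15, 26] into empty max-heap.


Insert 9: [9]
Insert 34: [34, 9]
Insert 37: [37, 9, 34]
Insert 26: [37, 26, 34, 9]
Insert 11: [37, 26, 34, 9, 11]
Insert 15: [37, 26, 34, 9, 11, 15]
Insert 26: [37, 26, 34, 9, 11, 15, 26]

Final heap: [37, 26, 34, 9, 11, 15, 26]


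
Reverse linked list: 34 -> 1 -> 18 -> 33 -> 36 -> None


Step 1: curr=34, set curr.next=prev(None) | reversed so far: 34
Step 2: curr=1, set curr.next=prev(34) | reversed so far: 1 -> 34
Step 3: curr=18, set curr.next=prev(1) | reversed so far: 18 -> 1 -> 34
Step 4: curr=33, set curr.next=prev(18) | reversed so far: 33 -> 18 -> 1 -> 34
Step 5: curr=36, set curr.next=prev(33) | reversed so far: 36 -> 33 -> 18 -> 1 -> 34

36 -> 33 -> 18 -> 1 -> 34 -> None


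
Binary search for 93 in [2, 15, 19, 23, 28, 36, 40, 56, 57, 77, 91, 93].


Step 1: lo=0, hi=11, mid=5, val=36
Step 2: lo=6, hi=11, mid=8, val=57
Step 3: lo=9, hi=11, mid=10, val=91
Step 4: lo=11, hi=11, mid=11, val=93

Found at index 11


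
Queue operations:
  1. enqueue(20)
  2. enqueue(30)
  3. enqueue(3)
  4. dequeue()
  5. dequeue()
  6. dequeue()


enqueue(20) -> [20]
enqueue(30) -> [20, 30]
enqueue(3) -> [20, 30, 3]
dequeue()->20, [30, 3]
dequeue()->30, [3]
dequeue()->3, []

Final queue: []


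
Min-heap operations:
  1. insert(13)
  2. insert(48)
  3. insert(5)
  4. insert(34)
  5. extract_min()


insert(13) -> [13]
insert(48) -> [13, 48]
insert(5) -> [5, 48, 13]
insert(34) -> [5, 34, 13, 48]
extract_min()->5, [13, 34, 48]

Final heap: [13, 34, 48]


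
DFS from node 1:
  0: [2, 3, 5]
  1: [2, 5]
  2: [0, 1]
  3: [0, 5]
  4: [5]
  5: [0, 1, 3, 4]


Visit 1, push [5, 2]
Visit 2, push [0]
Visit 0, push [5, 3]
Visit 3, push [5]
Visit 5, push [4]
Visit 4, push []

DFS order: [1, 2, 0, 3, 5, 4]


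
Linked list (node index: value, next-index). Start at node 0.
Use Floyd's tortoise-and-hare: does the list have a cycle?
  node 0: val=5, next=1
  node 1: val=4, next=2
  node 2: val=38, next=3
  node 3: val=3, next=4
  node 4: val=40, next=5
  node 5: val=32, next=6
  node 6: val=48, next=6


Floyd's tortoise (slow, +1) and hare (fast, +2):
  init: slow=0, fast=0
  step 1: slow=1, fast=2
  step 2: slow=2, fast=4
  step 3: slow=3, fast=6
  step 4: slow=4, fast=6
  step 5: slow=5, fast=6
  step 6: slow=6, fast=6
  slow == fast at node 6: cycle detected

Cycle: yes


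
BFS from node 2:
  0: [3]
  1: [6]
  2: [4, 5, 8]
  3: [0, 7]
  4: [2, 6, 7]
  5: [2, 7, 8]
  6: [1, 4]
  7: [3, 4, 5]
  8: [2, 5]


Visit 2, enqueue [4, 5, 8]
Visit 4, enqueue [6, 7]
Visit 5, enqueue []
Visit 8, enqueue []
Visit 6, enqueue [1]
Visit 7, enqueue [3]
Visit 1, enqueue []
Visit 3, enqueue [0]
Visit 0, enqueue []

BFS order: [2, 4, 5, 8, 6, 7, 1, 3, 0]


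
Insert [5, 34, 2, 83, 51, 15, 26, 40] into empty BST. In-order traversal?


Insert 5: root
Insert 34: R from 5
Insert 2: L from 5
Insert 83: R from 5 -> R from 34
Insert 51: R from 5 -> R from 34 -> L from 83
Insert 15: R from 5 -> L from 34
Insert 26: R from 5 -> L from 34 -> R from 15
Insert 40: R from 5 -> R from 34 -> L from 83 -> L from 51

In-order: [2, 5, 15, 26, 34, 40, 51, 83]


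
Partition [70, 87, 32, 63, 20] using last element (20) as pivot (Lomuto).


Pivot: 20
Place pivot at 0: [20, 87, 32, 63, 70]

Partitioned: [20, 87, 32, 63, 70]


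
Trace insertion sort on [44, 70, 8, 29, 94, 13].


Initial: [44, 70, 8, 29, 94, 13]
Insert 70: [44, 70, 8, 29, 94, 13]
Insert 8: [8, 44, 70, 29, 94, 13]
Insert 29: [8, 29, 44, 70, 94, 13]
Insert 94: [8, 29, 44, 70, 94, 13]
Insert 13: [8, 13, 29, 44, 70, 94]

Sorted: [8, 13, 29, 44, 70, 94]


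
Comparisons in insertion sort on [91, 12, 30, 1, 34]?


Algorithm: insertion sort
Input: [91, 12, 30, 1, 34]
Sorted: [1, 12, 30, 34, 91]

8


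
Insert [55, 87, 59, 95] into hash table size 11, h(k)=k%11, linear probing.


Insert 55: h=0 -> slot 0
Insert 87: h=10 -> slot 10
Insert 59: h=4 -> slot 4
Insert 95: h=7 -> slot 7

Table: [55, None, None, None, 59, None, None, 95, None, None, 87]


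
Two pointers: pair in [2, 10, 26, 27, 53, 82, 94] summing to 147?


lo=0(2)+hi=6(94)=96
lo=1(10)+hi=6(94)=104
lo=2(26)+hi=6(94)=120
lo=3(27)+hi=6(94)=121
lo=4(53)+hi=6(94)=147

Yes: 53+94=147


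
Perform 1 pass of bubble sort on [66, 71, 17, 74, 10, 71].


Initial: [66, 71, 17, 74, 10, 71]
Pass 1: [66, 17, 71, 10, 71, 74] (3 swaps)

After 1 pass: [66, 17, 71, 10, 71, 74]


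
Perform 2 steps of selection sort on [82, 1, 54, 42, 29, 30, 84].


Initial: [82, 1, 54, 42, 29, 30, 84]
Step 1: min=1 at 1
  Swap: [1, 82, 54, 42, 29, 30, 84]
Step 2: min=29 at 4
  Swap: [1, 29, 54, 42, 82, 30, 84]

After 2 steps: [1, 29, 54, 42, 82, 30, 84]


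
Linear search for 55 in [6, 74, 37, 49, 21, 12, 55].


i=0: 6!=55
i=1: 74!=55
i=2: 37!=55
i=3: 49!=55
i=4: 21!=55
i=5: 12!=55
i=6: 55==55 found!

Found at 6, 7 comps


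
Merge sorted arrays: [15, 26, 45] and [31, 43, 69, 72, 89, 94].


Take 15 from A
Take 26 from A
Take 31 from B
Take 43 from B
Take 45 from A

Merged: [15, 26, 31, 43, 45, 69, 72, 89, 94]


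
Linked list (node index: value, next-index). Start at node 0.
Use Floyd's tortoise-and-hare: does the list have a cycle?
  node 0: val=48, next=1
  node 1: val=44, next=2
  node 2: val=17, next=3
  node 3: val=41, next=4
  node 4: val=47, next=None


Floyd's tortoise (slow, +1) and hare (fast, +2):
  init: slow=0, fast=0
  step 1: slow=1, fast=2
  step 2: slow=2, fast=4
  step 3: fast -> None, no cycle

Cycle: no


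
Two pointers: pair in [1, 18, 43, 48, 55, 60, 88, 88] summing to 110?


lo=0(1)+hi=7(88)=89
lo=1(18)+hi=7(88)=106
lo=2(43)+hi=7(88)=131
lo=2(43)+hi=6(88)=131
lo=2(43)+hi=5(60)=103
lo=3(48)+hi=5(60)=108
lo=4(55)+hi=5(60)=115

No pair found


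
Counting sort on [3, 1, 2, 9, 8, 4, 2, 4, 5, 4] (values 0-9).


Input: [3, 1, 2, 9, 8, 4, 2, 4, 5, 4]
Counts: [0, 1, 2, 1, 3, 1, 0, 0, 1, 1]

Sorted: [1, 2, 2, 3, 4, 4, 4, 5, 8, 9]


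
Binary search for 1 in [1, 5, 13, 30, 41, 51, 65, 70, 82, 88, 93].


Step 1: lo=0, hi=10, mid=5, val=51
Step 2: lo=0, hi=4, mid=2, val=13
Step 3: lo=0, hi=1, mid=0, val=1

Found at index 0


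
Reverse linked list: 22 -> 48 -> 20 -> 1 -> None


Step 1: curr=22, set curr.next=prev(None) | reversed so far: 22
Step 2: curr=48, set curr.next=prev(22) | reversed so far: 48 -> 22
Step 3: curr=20, set curr.next=prev(48) | reversed so far: 20 -> 48 -> 22
Step 4: curr=1, set curr.next=prev(20) | reversed so far: 1 -> 20 -> 48 -> 22

1 -> 20 -> 48 -> 22 -> None


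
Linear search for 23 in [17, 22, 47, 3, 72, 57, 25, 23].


i=0: 17!=23
i=1: 22!=23
i=2: 47!=23
i=3: 3!=23
i=4: 72!=23
i=5: 57!=23
i=6: 25!=23
i=7: 23==23 found!

Found at 7, 8 comps


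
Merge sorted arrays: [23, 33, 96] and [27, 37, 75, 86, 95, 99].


Take 23 from A
Take 27 from B
Take 33 from A
Take 37 from B
Take 75 from B
Take 86 from B
Take 95 from B
Take 96 from A

Merged: [23, 27, 33, 37, 75, 86, 95, 96, 99]


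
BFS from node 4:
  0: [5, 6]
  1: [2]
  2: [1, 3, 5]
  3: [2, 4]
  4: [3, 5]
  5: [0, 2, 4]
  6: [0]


Visit 4, enqueue [3, 5]
Visit 3, enqueue [2]
Visit 5, enqueue [0]
Visit 2, enqueue [1]
Visit 0, enqueue [6]
Visit 1, enqueue []
Visit 6, enqueue []

BFS order: [4, 3, 5, 2, 0, 1, 6]


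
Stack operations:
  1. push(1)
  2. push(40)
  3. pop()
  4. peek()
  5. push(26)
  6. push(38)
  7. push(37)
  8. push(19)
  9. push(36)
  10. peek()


push(1) -> [1]
push(40) -> [1, 40]
pop()->40, [1]
peek()->1
push(26) -> [1, 26]
push(38) -> [1, 26, 38]
push(37) -> [1, 26, 38, 37]
push(19) -> [1, 26, 38, 37, 19]
push(36) -> [1, 26, 38, 37, 19, 36]
peek()->36

Final stack: [1, 26, 38, 37, 19, 36]


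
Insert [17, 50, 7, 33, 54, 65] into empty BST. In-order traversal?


Insert 17: root
Insert 50: R from 17
Insert 7: L from 17
Insert 33: R from 17 -> L from 50
Insert 54: R from 17 -> R from 50
Insert 65: R from 17 -> R from 50 -> R from 54

In-order: [7, 17, 33, 50, 54, 65]


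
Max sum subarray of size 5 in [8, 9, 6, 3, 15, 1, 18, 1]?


[0:5]: 41
[1:6]: 34
[2:7]: 43
[3:8]: 38

Max: 43 at [2:7]


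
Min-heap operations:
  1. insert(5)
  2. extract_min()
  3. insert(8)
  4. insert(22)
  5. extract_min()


insert(5) -> [5]
extract_min()->5, []
insert(8) -> [8]
insert(22) -> [8, 22]
extract_min()->8, [22]

Final heap: [22]


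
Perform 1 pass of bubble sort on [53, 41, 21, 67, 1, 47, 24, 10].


Initial: [53, 41, 21, 67, 1, 47, 24, 10]
Pass 1: [41, 21, 53, 1, 47, 24, 10, 67] (6 swaps)

After 1 pass: [41, 21, 53, 1, 47, 24, 10, 67]


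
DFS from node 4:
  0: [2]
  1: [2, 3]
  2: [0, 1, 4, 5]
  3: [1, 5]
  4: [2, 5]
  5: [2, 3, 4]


Visit 4, push [5, 2]
Visit 2, push [5, 1, 0]
Visit 0, push []
Visit 1, push [3]
Visit 3, push [5]
Visit 5, push []

DFS order: [4, 2, 0, 1, 3, 5]


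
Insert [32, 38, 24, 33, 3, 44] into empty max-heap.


Insert 32: [32]
Insert 38: [38, 32]
Insert 24: [38, 32, 24]
Insert 33: [38, 33, 24, 32]
Insert 3: [38, 33, 24, 32, 3]
Insert 44: [44, 33, 38, 32, 3, 24]

Final heap: [44, 33, 38, 32, 3, 24]


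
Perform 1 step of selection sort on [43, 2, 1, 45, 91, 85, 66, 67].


Initial: [43, 2, 1, 45, 91, 85, 66, 67]
Step 1: min=1 at 2
  Swap: [1, 2, 43, 45, 91, 85, 66, 67]

After 1 step: [1, 2, 43, 45, 91, 85, 66, 67]


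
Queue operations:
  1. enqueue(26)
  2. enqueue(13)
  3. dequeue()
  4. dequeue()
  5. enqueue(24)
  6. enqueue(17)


enqueue(26) -> [26]
enqueue(13) -> [26, 13]
dequeue()->26, [13]
dequeue()->13, []
enqueue(24) -> [24]
enqueue(17) -> [24, 17]

Final queue: [24, 17]


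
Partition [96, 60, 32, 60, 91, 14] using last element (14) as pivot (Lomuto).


Pivot: 14
Place pivot at 0: [14, 60, 32, 60, 91, 96]

Partitioned: [14, 60, 32, 60, 91, 96]


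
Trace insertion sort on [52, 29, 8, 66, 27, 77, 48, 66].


Initial: [52, 29, 8, 66, 27, 77, 48, 66]
Insert 29: [29, 52, 8, 66, 27, 77, 48, 66]
Insert 8: [8, 29, 52, 66, 27, 77, 48, 66]
Insert 66: [8, 29, 52, 66, 27, 77, 48, 66]
Insert 27: [8, 27, 29, 52, 66, 77, 48, 66]
Insert 77: [8, 27, 29, 52, 66, 77, 48, 66]
Insert 48: [8, 27, 29, 48, 52, 66, 77, 66]
Insert 66: [8, 27, 29, 48, 52, 66, 66, 77]

Sorted: [8, 27, 29, 48, 52, 66, 66, 77]


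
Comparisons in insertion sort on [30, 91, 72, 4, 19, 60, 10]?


Algorithm: insertion sort
Input: [30, 91, 72, 4, 19, 60, 10]
Sorted: [4, 10, 19, 30, 60, 72, 91]

19


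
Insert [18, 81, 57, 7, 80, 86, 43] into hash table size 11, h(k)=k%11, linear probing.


Insert 18: h=7 -> slot 7
Insert 81: h=4 -> slot 4
Insert 57: h=2 -> slot 2
Insert 7: h=7, 1 probes -> slot 8
Insert 80: h=3 -> slot 3
Insert 86: h=9 -> slot 9
Insert 43: h=10 -> slot 10

Table: [None, None, 57, 80, 81, None, None, 18, 7, 86, 43]


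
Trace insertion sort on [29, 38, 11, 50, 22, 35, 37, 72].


Initial: [29, 38, 11, 50, 22, 35, 37, 72]
Insert 38: [29, 38, 11, 50, 22, 35, 37, 72]
Insert 11: [11, 29, 38, 50, 22, 35, 37, 72]
Insert 50: [11, 29, 38, 50, 22, 35, 37, 72]
Insert 22: [11, 22, 29, 38, 50, 35, 37, 72]
Insert 35: [11, 22, 29, 35, 38, 50, 37, 72]
Insert 37: [11, 22, 29, 35, 37, 38, 50, 72]
Insert 72: [11, 22, 29, 35, 37, 38, 50, 72]

Sorted: [11, 22, 29, 35, 37, 38, 50, 72]


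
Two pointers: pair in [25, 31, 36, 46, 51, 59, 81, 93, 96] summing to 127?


lo=0(25)+hi=8(96)=121
lo=1(31)+hi=8(96)=127

Yes: 31+96=127


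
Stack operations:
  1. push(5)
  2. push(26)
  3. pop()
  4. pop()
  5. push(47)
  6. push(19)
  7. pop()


push(5) -> [5]
push(26) -> [5, 26]
pop()->26, [5]
pop()->5, []
push(47) -> [47]
push(19) -> [47, 19]
pop()->19, [47]

Final stack: [47]


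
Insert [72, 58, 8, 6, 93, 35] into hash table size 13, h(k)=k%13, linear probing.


Insert 72: h=7 -> slot 7
Insert 58: h=6 -> slot 6
Insert 8: h=8 -> slot 8
Insert 6: h=6, 3 probes -> slot 9
Insert 93: h=2 -> slot 2
Insert 35: h=9, 1 probes -> slot 10

Table: [None, None, 93, None, None, None, 58, 72, 8, 6, 35, None, None]


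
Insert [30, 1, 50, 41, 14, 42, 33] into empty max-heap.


Insert 30: [30]
Insert 1: [30, 1]
Insert 50: [50, 1, 30]
Insert 41: [50, 41, 30, 1]
Insert 14: [50, 41, 30, 1, 14]
Insert 42: [50, 41, 42, 1, 14, 30]
Insert 33: [50, 41, 42, 1, 14, 30, 33]

Final heap: [50, 41, 42, 1, 14, 30, 33]


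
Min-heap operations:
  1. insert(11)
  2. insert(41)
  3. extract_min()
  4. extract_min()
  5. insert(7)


insert(11) -> [11]
insert(41) -> [11, 41]
extract_min()->11, [41]
extract_min()->41, []
insert(7) -> [7]

Final heap: [7]


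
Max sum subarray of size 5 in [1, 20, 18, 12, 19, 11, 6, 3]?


[0:5]: 70
[1:6]: 80
[2:7]: 66
[3:8]: 51

Max: 80 at [1:6]


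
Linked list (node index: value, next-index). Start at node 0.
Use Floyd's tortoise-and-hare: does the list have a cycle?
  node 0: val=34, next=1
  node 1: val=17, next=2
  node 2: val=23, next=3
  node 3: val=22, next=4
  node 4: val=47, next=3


Floyd's tortoise (slow, +1) and hare (fast, +2):
  init: slow=0, fast=0
  step 1: slow=1, fast=2
  step 2: slow=2, fast=4
  step 3: slow=3, fast=4
  step 4: slow=4, fast=4
  slow == fast at node 4: cycle detected

Cycle: yes


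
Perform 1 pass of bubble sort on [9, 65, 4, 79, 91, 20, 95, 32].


Initial: [9, 65, 4, 79, 91, 20, 95, 32]
Pass 1: [9, 4, 65, 79, 20, 91, 32, 95] (3 swaps)

After 1 pass: [9, 4, 65, 79, 20, 91, 32, 95]


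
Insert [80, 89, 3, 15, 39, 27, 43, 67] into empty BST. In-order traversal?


Insert 80: root
Insert 89: R from 80
Insert 3: L from 80
Insert 15: L from 80 -> R from 3
Insert 39: L from 80 -> R from 3 -> R from 15
Insert 27: L from 80 -> R from 3 -> R from 15 -> L from 39
Insert 43: L from 80 -> R from 3 -> R from 15 -> R from 39
Insert 67: L from 80 -> R from 3 -> R from 15 -> R from 39 -> R from 43

In-order: [3, 15, 27, 39, 43, 67, 80, 89]


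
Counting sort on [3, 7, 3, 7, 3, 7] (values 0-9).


Input: [3, 7, 3, 7, 3, 7]
Counts: [0, 0, 0, 3, 0, 0, 0, 3, 0, 0]

Sorted: [3, 3, 3, 7, 7, 7]


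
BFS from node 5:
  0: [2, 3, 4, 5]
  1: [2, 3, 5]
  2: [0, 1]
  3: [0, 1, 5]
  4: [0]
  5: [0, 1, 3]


Visit 5, enqueue [0, 1, 3]
Visit 0, enqueue [2, 4]
Visit 1, enqueue []
Visit 3, enqueue []
Visit 2, enqueue []
Visit 4, enqueue []

BFS order: [5, 0, 1, 3, 2, 4]


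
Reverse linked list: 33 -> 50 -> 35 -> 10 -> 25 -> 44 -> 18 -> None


Step 1: curr=33, set curr.next=prev(None) | reversed so far: 33
Step 2: curr=50, set curr.next=prev(33) | reversed so far: 50 -> 33
Step 3: curr=35, set curr.next=prev(50) | reversed so far: 35 -> 50 -> 33
Step 4: curr=10, set curr.next=prev(35) | reversed so far: 10 -> 35 -> 50 -> 33
Step 5: curr=25, set curr.next=prev(10) | reversed so far: 25 -> 10 -> 35 -> 50 -> 33
Step 6: curr=44, set curr.next=prev(25) | reversed so far: 44 -> 25 -> 10 -> 35 -> 50 -> 33
Step 7: curr=18, set curr.next=prev(44) | reversed so far: 18 -> 44 -> 25 -> 10 -> 35 -> 50 -> 33

18 -> 44 -> 25 -> 10 -> 35 -> 50 -> 33 -> None


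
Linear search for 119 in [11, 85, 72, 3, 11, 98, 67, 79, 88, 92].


i=0: 11!=119
i=1: 85!=119
i=2: 72!=119
i=3: 3!=119
i=4: 11!=119
i=5: 98!=119
i=6: 67!=119
i=7: 79!=119
i=8: 88!=119
i=9: 92!=119

Not found, 10 comps


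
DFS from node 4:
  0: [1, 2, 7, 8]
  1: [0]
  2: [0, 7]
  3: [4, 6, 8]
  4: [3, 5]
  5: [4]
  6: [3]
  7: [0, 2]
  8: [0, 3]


Visit 4, push [5, 3]
Visit 3, push [8, 6]
Visit 6, push []
Visit 8, push [0]
Visit 0, push [7, 2, 1]
Visit 1, push []
Visit 2, push [7]
Visit 7, push []
Visit 5, push []

DFS order: [4, 3, 6, 8, 0, 1, 2, 7, 5]


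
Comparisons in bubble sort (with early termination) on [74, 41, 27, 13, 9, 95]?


Algorithm: bubble sort (with early termination)
Input: [74, 41, 27, 13, 9, 95]
Sorted: [9, 13, 27, 41, 74, 95]

15


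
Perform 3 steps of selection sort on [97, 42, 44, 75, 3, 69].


Initial: [97, 42, 44, 75, 3, 69]
Step 1: min=3 at 4
  Swap: [3, 42, 44, 75, 97, 69]
Step 2: min=42 at 1
  Swap: [3, 42, 44, 75, 97, 69]
Step 3: min=44 at 2
  Swap: [3, 42, 44, 75, 97, 69]

After 3 steps: [3, 42, 44, 75, 97, 69]


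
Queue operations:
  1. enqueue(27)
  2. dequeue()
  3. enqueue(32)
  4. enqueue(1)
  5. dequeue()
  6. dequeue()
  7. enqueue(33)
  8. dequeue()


enqueue(27) -> [27]
dequeue()->27, []
enqueue(32) -> [32]
enqueue(1) -> [32, 1]
dequeue()->32, [1]
dequeue()->1, []
enqueue(33) -> [33]
dequeue()->33, []

Final queue: []


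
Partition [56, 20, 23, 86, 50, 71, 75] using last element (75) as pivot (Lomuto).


Pivot: 75
  56 <= 75: advance i (no swap)
  20 <= 75: advance i (no swap)
  23 <= 75: advance i (no swap)
  50 <= 75: swap -> [56, 20, 23, 50, 86, 71, 75]
  71 <= 75: swap -> [56, 20, 23, 50, 71, 86, 75]
Place pivot at 5: [56, 20, 23, 50, 71, 75, 86]

Partitioned: [56, 20, 23, 50, 71, 75, 86]


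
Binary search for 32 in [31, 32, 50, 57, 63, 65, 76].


Step 1: lo=0, hi=6, mid=3, val=57
Step 2: lo=0, hi=2, mid=1, val=32

Found at index 1


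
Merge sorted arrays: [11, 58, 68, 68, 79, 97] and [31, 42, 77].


Take 11 from A
Take 31 from B
Take 42 from B
Take 58 from A
Take 68 from A
Take 68 from A
Take 77 from B

Merged: [11, 31, 42, 58, 68, 68, 77, 79, 97]


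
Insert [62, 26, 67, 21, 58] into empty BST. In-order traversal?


Insert 62: root
Insert 26: L from 62
Insert 67: R from 62
Insert 21: L from 62 -> L from 26
Insert 58: L from 62 -> R from 26

In-order: [21, 26, 58, 62, 67]


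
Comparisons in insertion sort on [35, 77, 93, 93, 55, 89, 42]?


Algorithm: insertion sort
Input: [35, 77, 93, 93, 55, 89, 42]
Sorted: [35, 42, 55, 77, 89, 93, 93]

16


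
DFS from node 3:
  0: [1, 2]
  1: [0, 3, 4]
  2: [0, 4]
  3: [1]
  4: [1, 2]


Visit 3, push [1]
Visit 1, push [4, 0]
Visit 0, push [2]
Visit 2, push [4]
Visit 4, push []

DFS order: [3, 1, 0, 2, 4]


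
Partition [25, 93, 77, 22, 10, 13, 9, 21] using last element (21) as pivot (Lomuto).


Pivot: 21
  10 <= 21: swap -> [10, 93, 77, 22, 25, 13, 9, 21]
  13 <= 21: swap -> [10, 13, 77, 22, 25, 93, 9, 21]
  9 <= 21: swap -> [10, 13, 9, 22, 25, 93, 77, 21]
Place pivot at 3: [10, 13, 9, 21, 25, 93, 77, 22]

Partitioned: [10, 13, 9, 21, 25, 93, 77, 22]


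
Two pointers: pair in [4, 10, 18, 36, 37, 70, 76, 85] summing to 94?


lo=0(4)+hi=7(85)=89
lo=1(10)+hi=7(85)=95
lo=1(10)+hi=6(76)=86
lo=2(18)+hi=6(76)=94

Yes: 18+76=94


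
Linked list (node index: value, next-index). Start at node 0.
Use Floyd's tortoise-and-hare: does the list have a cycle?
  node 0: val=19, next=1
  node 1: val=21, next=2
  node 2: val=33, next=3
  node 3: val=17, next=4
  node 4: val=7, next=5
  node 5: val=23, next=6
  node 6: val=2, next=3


Floyd's tortoise (slow, +1) and hare (fast, +2):
  init: slow=0, fast=0
  step 1: slow=1, fast=2
  step 2: slow=2, fast=4
  step 3: slow=3, fast=6
  step 4: slow=4, fast=4
  slow == fast at node 4: cycle detected

Cycle: yes


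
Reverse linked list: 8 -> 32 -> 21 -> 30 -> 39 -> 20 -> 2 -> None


Step 1: curr=8, set curr.next=prev(None) | reversed so far: 8
Step 2: curr=32, set curr.next=prev(8) | reversed so far: 32 -> 8
Step 3: curr=21, set curr.next=prev(32) | reversed so far: 21 -> 32 -> 8
Step 4: curr=30, set curr.next=prev(21) | reversed so far: 30 -> 21 -> 32 -> 8
Step 5: curr=39, set curr.next=prev(30) | reversed so far: 39 -> 30 -> 21 -> 32 -> 8
Step 6: curr=20, set curr.next=prev(39) | reversed so far: 20 -> 39 -> 30 -> 21 -> 32 -> 8
Step 7: curr=2, set curr.next=prev(20) | reversed so far: 2 -> 20 -> 39 -> 30 -> 21 -> 32 -> 8

2 -> 20 -> 39 -> 30 -> 21 -> 32 -> 8 -> None


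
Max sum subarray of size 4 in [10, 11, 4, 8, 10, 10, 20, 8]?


[0:4]: 33
[1:5]: 33
[2:6]: 32
[3:7]: 48
[4:8]: 48

Max: 48 at [3:7]


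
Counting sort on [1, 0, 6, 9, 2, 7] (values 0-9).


Input: [1, 0, 6, 9, 2, 7]
Counts: [1, 1, 1, 0, 0, 0, 1, 1, 0, 1]

Sorted: [0, 1, 2, 6, 7, 9]


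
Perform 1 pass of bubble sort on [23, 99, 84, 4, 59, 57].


Initial: [23, 99, 84, 4, 59, 57]
Pass 1: [23, 84, 4, 59, 57, 99] (4 swaps)

After 1 pass: [23, 84, 4, 59, 57, 99]


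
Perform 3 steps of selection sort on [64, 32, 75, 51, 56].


Initial: [64, 32, 75, 51, 56]
Step 1: min=32 at 1
  Swap: [32, 64, 75, 51, 56]
Step 2: min=51 at 3
  Swap: [32, 51, 75, 64, 56]
Step 3: min=56 at 4
  Swap: [32, 51, 56, 64, 75]

After 3 steps: [32, 51, 56, 64, 75]


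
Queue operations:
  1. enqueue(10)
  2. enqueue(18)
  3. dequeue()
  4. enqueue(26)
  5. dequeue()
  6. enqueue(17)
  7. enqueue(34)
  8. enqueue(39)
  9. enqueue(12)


enqueue(10) -> [10]
enqueue(18) -> [10, 18]
dequeue()->10, [18]
enqueue(26) -> [18, 26]
dequeue()->18, [26]
enqueue(17) -> [26, 17]
enqueue(34) -> [26, 17, 34]
enqueue(39) -> [26, 17, 34, 39]
enqueue(12) -> [26, 17, 34, 39, 12]

Final queue: [26, 17, 34, 39, 12]


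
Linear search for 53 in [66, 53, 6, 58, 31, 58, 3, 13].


i=0: 66!=53
i=1: 53==53 found!

Found at 1, 2 comps


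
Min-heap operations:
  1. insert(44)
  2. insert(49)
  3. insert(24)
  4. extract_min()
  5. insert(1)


insert(44) -> [44]
insert(49) -> [44, 49]
insert(24) -> [24, 49, 44]
extract_min()->24, [44, 49]
insert(1) -> [1, 49, 44]

Final heap: [1, 49, 44]


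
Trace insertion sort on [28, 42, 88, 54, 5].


Initial: [28, 42, 88, 54, 5]
Insert 42: [28, 42, 88, 54, 5]
Insert 88: [28, 42, 88, 54, 5]
Insert 54: [28, 42, 54, 88, 5]
Insert 5: [5, 28, 42, 54, 88]

Sorted: [5, 28, 42, 54, 88]


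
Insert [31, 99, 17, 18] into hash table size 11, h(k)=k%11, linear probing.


Insert 31: h=9 -> slot 9
Insert 99: h=0 -> slot 0
Insert 17: h=6 -> slot 6
Insert 18: h=7 -> slot 7

Table: [99, None, None, None, None, None, 17, 18, None, 31, None]


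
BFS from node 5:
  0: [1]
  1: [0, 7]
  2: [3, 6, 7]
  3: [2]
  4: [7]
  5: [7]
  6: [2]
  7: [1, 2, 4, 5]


Visit 5, enqueue [7]
Visit 7, enqueue [1, 2, 4]
Visit 1, enqueue [0]
Visit 2, enqueue [3, 6]
Visit 4, enqueue []
Visit 0, enqueue []
Visit 3, enqueue []
Visit 6, enqueue []

BFS order: [5, 7, 1, 2, 4, 0, 3, 6]


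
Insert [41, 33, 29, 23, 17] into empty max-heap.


Insert 41: [41]
Insert 33: [41, 33]
Insert 29: [41, 33, 29]
Insert 23: [41, 33, 29, 23]
Insert 17: [41, 33, 29, 23, 17]

Final heap: [41, 33, 29, 23, 17]


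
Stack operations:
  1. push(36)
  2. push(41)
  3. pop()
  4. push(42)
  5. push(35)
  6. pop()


push(36) -> [36]
push(41) -> [36, 41]
pop()->41, [36]
push(42) -> [36, 42]
push(35) -> [36, 42, 35]
pop()->35, [36, 42]

Final stack: [36, 42]


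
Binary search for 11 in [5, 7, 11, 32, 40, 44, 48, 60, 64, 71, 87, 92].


Step 1: lo=0, hi=11, mid=5, val=44
Step 2: lo=0, hi=4, mid=2, val=11

Found at index 2


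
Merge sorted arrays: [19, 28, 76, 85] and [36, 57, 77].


Take 19 from A
Take 28 from A
Take 36 from B
Take 57 from B
Take 76 from A
Take 77 from B

Merged: [19, 28, 36, 57, 76, 77, 85]


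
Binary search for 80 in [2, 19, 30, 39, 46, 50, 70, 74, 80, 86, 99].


Step 1: lo=0, hi=10, mid=5, val=50
Step 2: lo=6, hi=10, mid=8, val=80

Found at index 8


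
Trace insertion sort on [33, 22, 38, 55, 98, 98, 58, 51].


Initial: [33, 22, 38, 55, 98, 98, 58, 51]
Insert 22: [22, 33, 38, 55, 98, 98, 58, 51]
Insert 38: [22, 33, 38, 55, 98, 98, 58, 51]
Insert 55: [22, 33, 38, 55, 98, 98, 58, 51]
Insert 98: [22, 33, 38, 55, 98, 98, 58, 51]
Insert 98: [22, 33, 38, 55, 98, 98, 58, 51]
Insert 58: [22, 33, 38, 55, 58, 98, 98, 51]
Insert 51: [22, 33, 38, 51, 55, 58, 98, 98]

Sorted: [22, 33, 38, 51, 55, 58, 98, 98]


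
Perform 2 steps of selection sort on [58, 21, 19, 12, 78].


Initial: [58, 21, 19, 12, 78]
Step 1: min=12 at 3
  Swap: [12, 21, 19, 58, 78]
Step 2: min=19 at 2
  Swap: [12, 19, 21, 58, 78]

After 2 steps: [12, 19, 21, 58, 78]


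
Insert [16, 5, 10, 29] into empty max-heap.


Insert 16: [16]
Insert 5: [16, 5]
Insert 10: [16, 5, 10]
Insert 29: [29, 16, 10, 5]

Final heap: [29, 16, 10, 5]


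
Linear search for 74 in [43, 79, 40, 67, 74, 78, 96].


i=0: 43!=74
i=1: 79!=74
i=2: 40!=74
i=3: 67!=74
i=4: 74==74 found!

Found at 4, 5 comps


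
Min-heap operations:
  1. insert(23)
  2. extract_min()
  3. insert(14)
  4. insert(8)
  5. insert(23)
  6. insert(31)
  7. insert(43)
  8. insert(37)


insert(23) -> [23]
extract_min()->23, []
insert(14) -> [14]
insert(8) -> [8, 14]
insert(23) -> [8, 14, 23]
insert(31) -> [8, 14, 23, 31]
insert(43) -> [8, 14, 23, 31, 43]
insert(37) -> [8, 14, 23, 31, 43, 37]

Final heap: [8, 14, 23, 31, 43, 37]


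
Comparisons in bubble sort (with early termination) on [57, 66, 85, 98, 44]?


Algorithm: bubble sort (with early termination)
Input: [57, 66, 85, 98, 44]
Sorted: [44, 57, 66, 85, 98]

10


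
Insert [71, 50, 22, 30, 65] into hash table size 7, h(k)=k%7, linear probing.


Insert 71: h=1 -> slot 1
Insert 50: h=1, 1 probes -> slot 2
Insert 22: h=1, 2 probes -> slot 3
Insert 30: h=2, 2 probes -> slot 4
Insert 65: h=2, 3 probes -> slot 5

Table: [None, 71, 50, 22, 30, 65, None]


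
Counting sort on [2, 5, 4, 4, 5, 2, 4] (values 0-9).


Input: [2, 5, 4, 4, 5, 2, 4]
Counts: [0, 0, 2, 0, 3, 2, 0, 0, 0, 0]

Sorted: [2, 2, 4, 4, 4, 5, 5]


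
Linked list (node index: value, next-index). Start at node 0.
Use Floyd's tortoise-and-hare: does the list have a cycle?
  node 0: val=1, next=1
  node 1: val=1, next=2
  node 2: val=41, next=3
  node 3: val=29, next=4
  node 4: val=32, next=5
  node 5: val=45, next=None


Floyd's tortoise (slow, +1) and hare (fast, +2):
  init: slow=0, fast=0
  step 1: slow=1, fast=2
  step 2: slow=2, fast=4
  step 3: fast 4->5->None, no cycle

Cycle: no


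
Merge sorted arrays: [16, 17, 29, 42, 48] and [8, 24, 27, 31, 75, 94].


Take 8 from B
Take 16 from A
Take 17 from A
Take 24 from B
Take 27 from B
Take 29 from A
Take 31 from B
Take 42 from A
Take 48 from A

Merged: [8, 16, 17, 24, 27, 29, 31, 42, 48, 75, 94]


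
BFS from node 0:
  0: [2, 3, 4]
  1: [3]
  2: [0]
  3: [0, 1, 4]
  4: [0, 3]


Visit 0, enqueue [2, 3, 4]
Visit 2, enqueue []
Visit 3, enqueue [1]
Visit 4, enqueue []
Visit 1, enqueue []

BFS order: [0, 2, 3, 4, 1]


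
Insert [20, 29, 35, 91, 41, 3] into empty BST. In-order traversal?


Insert 20: root
Insert 29: R from 20
Insert 35: R from 20 -> R from 29
Insert 91: R from 20 -> R from 29 -> R from 35
Insert 41: R from 20 -> R from 29 -> R from 35 -> L from 91
Insert 3: L from 20

In-order: [3, 20, 29, 35, 41, 91]


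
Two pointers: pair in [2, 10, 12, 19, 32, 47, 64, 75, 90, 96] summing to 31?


lo=0(2)+hi=9(96)=98
lo=0(2)+hi=8(90)=92
lo=0(2)+hi=7(75)=77
lo=0(2)+hi=6(64)=66
lo=0(2)+hi=5(47)=49
lo=0(2)+hi=4(32)=34
lo=0(2)+hi=3(19)=21
lo=1(10)+hi=3(19)=29
lo=2(12)+hi=3(19)=31

Yes: 12+19=31


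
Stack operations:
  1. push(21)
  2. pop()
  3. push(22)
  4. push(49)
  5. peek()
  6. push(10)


push(21) -> [21]
pop()->21, []
push(22) -> [22]
push(49) -> [22, 49]
peek()->49
push(10) -> [22, 49, 10]

Final stack: [22, 49, 10]


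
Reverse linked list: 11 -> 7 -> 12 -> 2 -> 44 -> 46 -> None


Step 1: curr=11, set curr.next=prev(None) | reversed so far: 11
Step 2: curr=7, set curr.next=prev(11) | reversed so far: 7 -> 11
Step 3: curr=12, set curr.next=prev(7) | reversed so far: 12 -> 7 -> 11
Step 4: curr=2, set curr.next=prev(12) | reversed so far: 2 -> 12 -> 7 -> 11
Step 5: curr=44, set curr.next=prev(2) | reversed so far: 44 -> 2 -> 12 -> 7 -> 11
Step 6: curr=46, set curr.next=prev(44) | reversed so far: 46 -> 44 -> 2 -> 12 -> 7 -> 11

46 -> 44 -> 2 -> 12 -> 7 -> 11 -> None


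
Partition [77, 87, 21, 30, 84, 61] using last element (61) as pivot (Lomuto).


Pivot: 61
  21 <= 61: swap -> [21, 87, 77, 30, 84, 61]
  30 <= 61: swap -> [21, 30, 77, 87, 84, 61]
Place pivot at 2: [21, 30, 61, 87, 84, 77]

Partitioned: [21, 30, 61, 87, 84, 77]


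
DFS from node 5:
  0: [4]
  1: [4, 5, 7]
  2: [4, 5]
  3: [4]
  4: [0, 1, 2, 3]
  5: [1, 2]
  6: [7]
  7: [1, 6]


Visit 5, push [2, 1]
Visit 1, push [7, 4]
Visit 4, push [3, 2, 0]
Visit 0, push []
Visit 2, push []
Visit 3, push []
Visit 7, push [6]
Visit 6, push []

DFS order: [5, 1, 4, 0, 2, 3, 7, 6]


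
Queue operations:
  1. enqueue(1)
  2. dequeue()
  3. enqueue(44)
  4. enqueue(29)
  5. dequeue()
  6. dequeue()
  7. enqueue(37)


enqueue(1) -> [1]
dequeue()->1, []
enqueue(44) -> [44]
enqueue(29) -> [44, 29]
dequeue()->44, [29]
dequeue()->29, []
enqueue(37) -> [37]

Final queue: [37]


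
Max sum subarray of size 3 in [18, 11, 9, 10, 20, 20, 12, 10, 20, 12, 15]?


[0:3]: 38
[1:4]: 30
[2:5]: 39
[3:6]: 50
[4:7]: 52
[5:8]: 42
[6:9]: 42
[7:10]: 42
[8:11]: 47

Max: 52 at [4:7]


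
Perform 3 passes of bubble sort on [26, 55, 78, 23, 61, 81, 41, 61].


Initial: [26, 55, 78, 23, 61, 81, 41, 61]
Pass 1: [26, 55, 23, 61, 78, 41, 61, 81] (4 swaps)
Pass 2: [26, 23, 55, 61, 41, 61, 78, 81] (3 swaps)
Pass 3: [23, 26, 55, 41, 61, 61, 78, 81] (2 swaps)

After 3 passes: [23, 26, 55, 41, 61, 61, 78, 81]


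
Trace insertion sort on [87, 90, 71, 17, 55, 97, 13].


Initial: [87, 90, 71, 17, 55, 97, 13]
Insert 90: [87, 90, 71, 17, 55, 97, 13]
Insert 71: [71, 87, 90, 17, 55, 97, 13]
Insert 17: [17, 71, 87, 90, 55, 97, 13]
Insert 55: [17, 55, 71, 87, 90, 97, 13]
Insert 97: [17, 55, 71, 87, 90, 97, 13]
Insert 13: [13, 17, 55, 71, 87, 90, 97]

Sorted: [13, 17, 55, 71, 87, 90, 97]


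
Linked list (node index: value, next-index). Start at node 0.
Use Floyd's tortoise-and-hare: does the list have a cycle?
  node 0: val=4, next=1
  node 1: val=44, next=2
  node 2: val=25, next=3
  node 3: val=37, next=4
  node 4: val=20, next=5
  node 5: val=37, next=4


Floyd's tortoise (slow, +1) and hare (fast, +2):
  init: slow=0, fast=0
  step 1: slow=1, fast=2
  step 2: slow=2, fast=4
  step 3: slow=3, fast=4
  step 4: slow=4, fast=4
  slow == fast at node 4: cycle detected

Cycle: yes


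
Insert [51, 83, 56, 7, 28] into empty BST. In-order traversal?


Insert 51: root
Insert 83: R from 51
Insert 56: R from 51 -> L from 83
Insert 7: L from 51
Insert 28: L from 51 -> R from 7

In-order: [7, 28, 51, 56, 83]


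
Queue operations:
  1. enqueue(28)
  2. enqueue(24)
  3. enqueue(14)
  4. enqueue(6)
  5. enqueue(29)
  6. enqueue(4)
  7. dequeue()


enqueue(28) -> [28]
enqueue(24) -> [28, 24]
enqueue(14) -> [28, 24, 14]
enqueue(6) -> [28, 24, 14, 6]
enqueue(29) -> [28, 24, 14, 6, 29]
enqueue(4) -> [28, 24, 14, 6, 29, 4]
dequeue()->28, [24, 14, 6, 29, 4]

Final queue: [24, 14, 6, 29, 4]


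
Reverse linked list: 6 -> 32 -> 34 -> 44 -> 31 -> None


Step 1: curr=6, set curr.next=prev(None) | reversed so far: 6
Step 2: curr=32, set curr.next=prev(6) | reversed so far: 32 -> 6
Step 3: curr=34, set curr.next=prev(32) | reversed so far: 34 -> 32 -> 6
Step 4: curr=44, set curr.next=prev(34) | reversed so far: 44 -> 34 -> 32 -> 6
Step 5: curr=31, set curr.next=prev(44) | reversed so far: 31 -> 44 -> 34 -> 32 -> 6

31 -> 44 -> 34 -> 32 -> 6 -> None


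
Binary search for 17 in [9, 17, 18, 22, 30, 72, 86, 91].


Step 1: lo=0, hi=7, mid=3, val=22
Step 2: lo=0, hi=2, mid=1, val=17

Found at index 1


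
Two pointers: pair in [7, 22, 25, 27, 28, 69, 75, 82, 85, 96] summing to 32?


lo=0(7)+hi=9(96)=103
lo=0(7)+hi=8(85)=92
lo=0(7)+hi=7(82)=89
lo=0(7)+hi=6(75)=82
lo=0(7)+hi=5(69)=76
lo=0(7)+hi=4(28)=35
lo=0(7)+hi=3(27)=34
lo=0(7)+hi=2(25)=32

Yes: 7+25=32


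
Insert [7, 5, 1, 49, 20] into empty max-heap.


Insert 7: [7]
Insert 5: [7, 5]
Insert 1: [7, 5, 1]
Insert 49: [49, 7, 1, 5]
Insert 20: [49, 20, 1, 5, 7]

Final heap: [49, 20, 1, 5, 7]


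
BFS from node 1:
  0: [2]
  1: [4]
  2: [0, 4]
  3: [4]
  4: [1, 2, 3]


Visit 1, enqueue [4]
Visit 4, enqueue [2, 3]
Visit 2, enqueue [0]
Visit 3, enqueue []
Visit 0, enqueue []

BFS order: [1, 4, 2, 3, 0]


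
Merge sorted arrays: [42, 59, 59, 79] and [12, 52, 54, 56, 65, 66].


Take 12 from B
Take 42 from A
Take 52 from B
Take 54 from B
Take 56 from B
Take 59 from A
Take 59 from A
Take 65 from B
Take 66 from B

Merged: [12, 42, 52, 54, 56, 59, 59, 65, 66, 79]


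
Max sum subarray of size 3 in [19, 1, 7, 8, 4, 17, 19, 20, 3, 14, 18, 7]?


[0:3]: 27
[1:4]: 16
[2:5]: 19
[3:6]: 29
[4:7]: 40
[5:8]: 56
[6:9]: 42
[7:10]: 37
[8:11]: 35
[9:12]: 39

Max: 56 at [5:8]


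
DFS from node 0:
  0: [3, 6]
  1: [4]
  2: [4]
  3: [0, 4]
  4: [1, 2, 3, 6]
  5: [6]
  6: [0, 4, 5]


Visit 0, push [6, 3]
Visit 3, push [4]
Visit 4, push [6, 2, 1]
Visit 1, push []
Visit 2, push []
Visit 6, push [5]
Visit 5, push []

DFS order: [0, 3, 4, 1, 2, 6, 5]


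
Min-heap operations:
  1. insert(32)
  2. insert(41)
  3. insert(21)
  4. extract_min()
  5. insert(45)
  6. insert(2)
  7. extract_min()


insert(32) -> [32]
insert(41) -> [32, 41]
insert(21) -> [21, 41, 32]
extract_min()->21, [32, 41]
insert(45) -> [32, 41, 45]
insert(2) -> [2, 32, 45, 41]
extract_min()->2, [32, 41, 45]

Final heap: [32, 41, 45]


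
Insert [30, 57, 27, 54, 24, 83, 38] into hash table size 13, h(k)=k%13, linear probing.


Insert 30: h=4 -> slot 4
Insert 57: h=5 -> slot 5
Insert 27: h=1 -> slot 1
Insert 54: h=2 -> slot 2
Insert 24: h=11 -> slot 11
Insert 83: h=5, 1 probes -> slot 6
Insert 38: h=12 -> slot 12

Table: [None, 27, 54, None, 30, 57, 83, None, None, None, None, 24, 38]


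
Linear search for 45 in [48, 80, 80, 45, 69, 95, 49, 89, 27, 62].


i=0: 48!=45
i=1: 80!=45
i=2: 80!=45
i=3: 45==45 found!

Found at 3, 4 comps


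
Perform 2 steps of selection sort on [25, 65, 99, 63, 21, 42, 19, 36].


Initial: [25, 65, 99, 63, 21, 42, 19, 36]
Step 1: min=19 at 6
  Swap: [19, 65, 99, 63, 21, 42, 25, 36]
Step 2: min=21 at 4
  Swap: [19, 21, 99, 63, 65, 42, 25, 36]

After 2 steps: [19, 21, 99, 63, 65, 42, 25, 36]


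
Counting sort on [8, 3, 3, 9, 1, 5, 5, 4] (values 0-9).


Input: [8, 3, 3, 9, 1, 5, 5, 4]
Counts: [0, 1, 0, 2, 1, 2, 0, 0, 1, 1]

Sorted: [1, 3, 3, 4, 5, 5, 8, 9]


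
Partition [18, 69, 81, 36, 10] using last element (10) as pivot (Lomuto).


Pivot: 10
Place pivot at 0: [10, 69, 81, 36, 18]

Partitioned: [10, 69, 81, 36, 18]


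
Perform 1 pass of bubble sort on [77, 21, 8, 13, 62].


Initial: [77, 21, 8, 13, 62]
Pass 1: [21, 8, 13, 62, 77] (4 swaps)

After 1 pass: [21, 8, 13, 62, 77]


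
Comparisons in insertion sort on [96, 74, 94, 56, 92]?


Algorithm: insertion sort
Input: [96, 74, 94, 56, 92]
Sorted: [56, 74, 92, 94, 96]

9


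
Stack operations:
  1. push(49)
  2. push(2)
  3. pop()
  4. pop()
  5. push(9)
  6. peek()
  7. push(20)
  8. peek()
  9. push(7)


push(49) -> [49]
push(2) -> [49, 2]
pop()->2, [49]
pop()->49, []
push(9) -> [9]
peek()->9
push(20) -> [9, 20]
peek()->20
push(7) -> [9, 20, 7]

Final stack: [9, 20, 7]


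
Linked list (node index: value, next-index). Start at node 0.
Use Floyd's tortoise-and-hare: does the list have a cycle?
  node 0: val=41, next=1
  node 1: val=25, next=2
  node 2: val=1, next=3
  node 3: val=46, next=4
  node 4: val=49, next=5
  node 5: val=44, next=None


Floyd's tortoise (slow, +1) and hare (fast, +2):
  init: slow=0, fast=0
  step 1: slow=1, fast=2
  step 2: slow=2, fast=4
  step 3: fast 4->5->None, no cycle

Cycle: no


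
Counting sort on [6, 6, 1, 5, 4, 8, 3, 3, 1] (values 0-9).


Input: [6, 6, 1, 5, 4, 8, 3, 3, 1]
Counts: [0, 2, 0, 2, 1, 1, 2, 0, 1, 0]

Sorted: [1, 1, 3, 3, 4, 5, 6, 6, 8]


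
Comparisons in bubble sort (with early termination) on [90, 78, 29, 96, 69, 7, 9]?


Algorithm: bubble sort (with early termination)
Input: [90, 78, 29, 96, 69, 7, 9]
Sorted: [7, 9, 29, 69, 78, 90, 96]

21


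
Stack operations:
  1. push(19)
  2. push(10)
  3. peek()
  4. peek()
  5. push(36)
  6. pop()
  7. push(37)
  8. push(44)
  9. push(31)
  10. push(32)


push(19) -> [19]
push(10) -> [19, 10]
peek()->10
peek()->10
push(36) -> [19, 10, 36]
pop()->36, [19, 10]
push(37) -> [19, 10, 37]
push(44) -> [19, 10, 37, 44]
push(31) -> [19, 10, 37, 44, 31]
push(32) -> [19, 10, 37, 44, 31, 32]

Final stack: [19, 10, 37, 44, 31, 32]


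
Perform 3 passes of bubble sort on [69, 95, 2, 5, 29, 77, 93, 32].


Initial: [69, 95, 2, 5, 29, 77, 93, 32]
Pass 1: [69, 2, 5, 29, 77, 93, 32, 95] (6 swaps)
Pass 2: [2, 5, 29, 69, 77, 32, 93, 95] (4 swaps)
Pass 3: [2, 5, 29, 69, 32, 77, 93, 95] (1 swaps)

After 3 passes: [2, 5, 29, 69, 32, 77, 93, 95]


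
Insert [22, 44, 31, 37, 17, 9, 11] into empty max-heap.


Insert 22: [22]
Insert 44: [44, 22]
Insert 31: [44, 22, 31]
Insert 37: [44, 37, 31, 22]
Insert 17: [44, 37, 31, 22, 17]
Insert 9: [44, 37, 31, 22, 17, 9]
Insert 11: [44, 37, 31, 22, 17, 9, 11]

Final heap: [44, 37, 31, 22, 17, 9, 11]


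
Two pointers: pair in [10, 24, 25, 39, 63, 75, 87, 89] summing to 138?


lo=0(10)+hi=7(89)=99
lo=1(24)+hi=7(89)=113
lo=2(25)+hi=7(89)=114
lo=3(39)+hi=7(89)=128
lo=4(63)+hi=7(89)=152
lo=4(63)+hi=6(87)=150
lo=4(63)+hi=5(75)=138

Yes: 63+75=138


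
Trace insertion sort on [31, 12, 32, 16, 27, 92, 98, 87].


Initial: [31, 12, 32, 16, 27, 92, 98, 87]
Insert 12: [12, 31, 32, 16, 27, 92, 98, 87]
Insert 32: [12, 31, 32, 16, 27, 92, 98, 87]
Insert 16: [12, 16, 31, 32, 27, 92, 98, 87]
Insert 27: [12, 16, 27, 31, 32, 92, 98, 87]
Insert 92: [12, 16, 27, 31, 32, 92, 98, 87]
Insert 98: [12, 16, 27, 31, 32, 92, 98, 87]
Insert 87: [12, 16, 27, 31, 32, 87, 92, 98]

Sorted: [12, 16, 27, 31, 32, 87, 92, 98]


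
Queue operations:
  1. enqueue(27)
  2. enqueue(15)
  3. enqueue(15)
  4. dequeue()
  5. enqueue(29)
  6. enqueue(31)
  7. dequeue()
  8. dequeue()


enqueue(27) -> [27]
enqueue(15) -> [27, 15]
enqueue(15) -> [27, 15, 15]
dequeue()->27, [15, 15]
enqueue(29) -> [15, 15, 29]
enqueue(31) -> [15, 15, 29, 31]
dequeue()->15, [15, 29, 31]
dequeue()->15, [29, 31]

Final queue: [29, 31]


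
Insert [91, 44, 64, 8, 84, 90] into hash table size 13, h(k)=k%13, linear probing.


Insert 91: h=0 -> slot 0
Insert 44: h=5 -> slot 5
Insert 64: h=12 -> slot 12
Insert 8: h=8 -> slot 8
Insert 84: h=6 -> slot 6
Insert 90: h=12, 2 probes -> slot 1

Table: [91, 90, None, None, None, 44, 84, None, 8, None, None, None, 64]


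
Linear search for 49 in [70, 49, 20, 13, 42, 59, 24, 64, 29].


i=0: 70!=49
i=1: 49==49 found!

Found at 1, 2 comps


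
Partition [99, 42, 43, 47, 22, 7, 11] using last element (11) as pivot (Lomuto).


Pivot: 11
  7 <= 11: swap -> [7, 42, 43, 47, 22, 99, 11]
Place pivot at 1: [7, 11, 43, 47, 22, 99, 42]

Partitioned: [7, 11, 43, 47, 22, 99, 42]


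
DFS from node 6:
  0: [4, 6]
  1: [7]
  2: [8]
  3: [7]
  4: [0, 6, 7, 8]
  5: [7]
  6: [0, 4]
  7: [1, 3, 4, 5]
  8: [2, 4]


Visit 6, push [4, 0]
Visit 0, push [4]
Visit 4, push [8, 7]
Visit 7, push [5, 3, 1]
Visit 1, push []
Visit 3, push []
Visit 5, push []
Visit 8, push [2]
Visit 2, push []

DFS order: [6, 0, 4, 7, 1, 3, 5, 8, 2]


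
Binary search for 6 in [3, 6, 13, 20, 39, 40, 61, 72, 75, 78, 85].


Step 1: lo=0, hi=10, mid=5, val=40
Step 2: lo=0, hi=4, mid=2, val=13
Step 3: lo=0, hi=1, mid=0, val=3
Step 4: lo=1, hi=1, mid=1, val=6

Found at index 1
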